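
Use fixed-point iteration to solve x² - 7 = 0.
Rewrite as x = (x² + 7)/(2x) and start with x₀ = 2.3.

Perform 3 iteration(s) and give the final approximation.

Equation: x² - 7 = 0
Fixed-point form: x = (x² + 7)/(2x)
x₀ = 2.3

x_1 = g(2.300000) = 2.671739
x_2 = g(2.671739) = 2.645878
x_3 = g(2.645878) = 2.645751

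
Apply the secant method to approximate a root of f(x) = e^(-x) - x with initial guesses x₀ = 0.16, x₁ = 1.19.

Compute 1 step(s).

f(x) = e^(-x) - x
x₀ = 0.16, x₁ = 1.19

Secant formula: x_{n+1} = x_n - f(x_n)(x_n - x_{n-1})/(f(x_n) - f(x_{n-1}))

Iteration 1:
  f(0.160000) = 0.692144
  f(1.190000) = -0.885779
  x_2 = 1.190000 - (-0.885779)×(1.190000 - 0.160000)/(-0.885779 - 0.692144)
       = 0.611802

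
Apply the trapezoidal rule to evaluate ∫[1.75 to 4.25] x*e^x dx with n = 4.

f(x) = x*e^x
a = 1.75, b = 4.25, n = 4
h = (b - a)/n = 0.625000

Trapezoidal rule: (h/2)[f(x₀) + 2f(x₁) + 2f(x₂) + ... + f(xₙ)]

x_0 = 1.7500, f(x_0) = 10.070555, coefficient = 1
x_1 = 2.3750, f(x_1) = 25.533656, coefficient = 2
x_2 = 3.0000, f(x_2) = 60.256611, coefficient = 2
x_3 = 3.6250, f(x_3) = 136.027121, coefficient = 2
x_4 = 4.2500, f(x_4) = 297.948002, coefficient = 1

I ≈ (0.625000/2) × 751.653334 = 234.891667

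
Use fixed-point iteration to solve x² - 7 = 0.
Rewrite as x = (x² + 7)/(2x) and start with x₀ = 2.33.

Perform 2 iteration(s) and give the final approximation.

Equation: x² - 7 = 0
Fixed-point form: x = (x² + 7)/(2x)
x₀ = 2.33

x_1 = g(2.330000) = 2.667146
x_2 = g(2.667146) = 2.645837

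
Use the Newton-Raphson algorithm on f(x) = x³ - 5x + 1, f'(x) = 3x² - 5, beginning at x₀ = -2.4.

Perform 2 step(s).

f(x) = x³ - 5x + 1
f'(x) = 3x² - 5
x₀ = -2.4

Newton-Raphson formula: x_{n+1} = x_n - f(x_n)/f'(x_n)

Iteration 1:
  f(-2.400000) = -0.824000
  f'(-2.400000) = 12.280000
  x_1 = -2.400000 - (-0.824000)/12.280000 = -2.332899
Iteration 2:
  f(-2.332899) = -0.032116
  f'(-2.332899) = 11.327254
  x_2 = -2.332899 - (-0.032116)/11.327254 = -2.330064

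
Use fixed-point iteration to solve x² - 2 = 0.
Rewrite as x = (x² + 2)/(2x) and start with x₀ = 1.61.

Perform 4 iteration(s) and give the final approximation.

Equation: x² - 2 = 0
Fixed-point form: x = (x² + 2)/(2x)
x₀ = 1.61

x_1 = g(1.610000) = 1.426118
x_2 = g(1.426118) = 1.414263
x_3 = g(1.414263) = 1.414214
x_4 = g(1.414214) = 1.414214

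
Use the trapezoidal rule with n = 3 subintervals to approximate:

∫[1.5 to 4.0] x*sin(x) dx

f(x) = x*sin(x)
a = 1.5, b = 4.0, n = 3
h = (b - a)/n = 0.833333

Trapezoidal rule: (h/2)[f(x₀) + 2f(x₁) + 2f(x₂) + ... + f(xₙ)]

x_0 = 1.5000, f(x_0) = 1.496242, coefficient = 1
x_1 = 2.3333, f(x_1) = 1.687200, coefficient = 2
x_2 = 3.1667, f(x_2) = -0.079393, coefficient = 2
x_3 = 4.0000, f(x_3) = -3.027210, coefficient = 1

I ≈ (0.833333/2) × 1.684648 = 0.701937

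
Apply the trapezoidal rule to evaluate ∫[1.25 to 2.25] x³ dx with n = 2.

f(x) = x³
a = 1.25, b = 2.25, n = 2
h = (b - a)/n = 0.500000

Trapezoidal rule: (h/2)[f(x₀) + 2f(x₁) + 2f(x₂) + ... + f(xₙ)]

x_0 = 1.2500, f(x_0) = 1.953125, coefficient = 1
x_1 = 1.7500, f(x_1) = 5.359375, coefficient = 2
x_2 = 2.2500, f(x_2) = 11.390625, coefficient = 1

I ≈ (0.500000/2) × 24.062500 = 6.015625
Exact value: 5.796875
Error: 0.218750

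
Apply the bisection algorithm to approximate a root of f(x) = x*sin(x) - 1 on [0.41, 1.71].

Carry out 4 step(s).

f(x) = x*sin(x) - 1
Initial interval: [0.41, 1.71]

Iteration 1:
  c_1 = (0.410000 + 1.710000)/2 = 1.060000
  f(c_1) = f(1.060000) = -0.075303
  f(a) × f(c) ≥ 0, new interval: [1.060000, 1.710000]
Iteration 2:
  c_2 = (1.060000 + 1.710000)/2 = 1.385000
  f(c_2) = f(1.385000) = 0.361163
  f(a) × f(c) < 0, new interval: [1.060000, 1.385000]
Iteration 3:
  c_3 = (1.060000 + 1.385000)/2 = 1.222500
  f(c_3) = f(1.222500) = 0.149096
  f(a) × f(c) < 0, new interval: [1.060000, 1.222500]
Iteration 4:
  c_4 = (1.060000 + 1.222500)/2 = 1.141250
  f(c_4) = f(1.141250) = 0.037573
  f(a) × f(c) < 0, new interval: [1.060000, 1.141250]

After 4 iteration(s), the approximation is c_4 = 1.141250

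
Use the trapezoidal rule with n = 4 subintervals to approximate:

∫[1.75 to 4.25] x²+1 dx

f(x) = x²+1
a = 1.75, b = 4.25, n = 4
h = (b - a)/n = 0.625000

Trapezoidal rule: (h/2)[f(x₀) + 2f(x₁) + 2f(x₂) + ... + f(xₙ)]

x_0 = 1.7500, f(x_0) = 4.062500, coefficient = 1
x_1 = 2.3750, f(x_1) = 6.640625, coefficient = 2
x_2 = 3.0000, f(x_2) = 10.000000, coefficient = 2
x_3 = 3.6250, f(x_3) = 14.140625, coefficient = 2
x_4 = 4.2500, f(x_4) = 19.062500, coefficient = 1

I ≈ (0.625000/2) × 84.687500 = 26.464844
Exact value: 26.302083
Error: 0.162760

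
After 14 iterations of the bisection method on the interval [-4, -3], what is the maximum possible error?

Bisection error bound: |error| ≤ (b-a)/2^n
|error| ≤ (-3 - (-4))/2^14 = 1/2^14
|error| ≤ 0.0000610352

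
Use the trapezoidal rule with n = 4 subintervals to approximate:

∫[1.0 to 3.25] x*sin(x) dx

f(x) = x*sin(x)
a = 1.0, b = 3.25, n = 4
h = (b - a)/n = 0.562500

Trapezoidal rule: (h/2)[f(x₀) + 2f(x₁) + 2f(x₂) + ... + f(xₙ)]

x_0 = 1.0000, f(x_0) = 0.841471, coefficient = 1
x_1 = 1.5625, f(x_1) = 1.562446, coefficient = 2
x_2 = 2.1250, f(x_2) = 1.806930, coefficient = 2
x_3 = 2.6875, f(x_3) = 1.178864, coefficient = 2
x_4 = 3.2500, f(x_4) = -0.351634, coefficient = 1

I ≈ (0.562500/2) × 9.586317 = 2.696152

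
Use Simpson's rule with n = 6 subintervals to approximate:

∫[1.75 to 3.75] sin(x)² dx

f(x) = sin(x)²
a = 1.75, b = 3.75, n = 6
h = (b - a)/n = 0.333333

Simpson's rule: (h/3)[f(x₀) + 4f(x₁) + 2f(x₂) + ... + f(xₙ)]

x_0 = 1.7500, f(x_0) = 0.968228, coefficient = 1
x_1 = 2.0833, f(x_1) = 0.759518, coefficient = 4
x_2 = 2.4167, f(x_2) = 0.439675, coefficient = 2
x_3 = 2.7500, f(x_3) = 0.145665, coefficient = 4
x_4 = 3.0833, f(x_4) = 0.003390, coefficient = 2
x_5 = 3.4167, f(x_5) = 0.073776, coefficient = 4
x_6 = 3.7500, f(x_6) = 0.326682, coefficient = 1

I ≈ (0.333333/3) × 6.096879 = 0.677431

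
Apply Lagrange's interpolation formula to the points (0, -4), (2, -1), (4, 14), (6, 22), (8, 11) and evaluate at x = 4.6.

Lagrange interpolation formula:
P(x) = Σ yᵢ × Lᵢ(x)
where Lᵢ(x) = Π_{j≠i} (x - xⱼ)/(xᵢ - xⱼ)

L_0(4.6) = (4.6 - 2)/(0 - 2) × (4.6 - 4)/(0 - 4) × (4.6 - 6)/(0 - 6) × (4.6 - 8)/(0 - 8) = 0.019337
L_1(4.6) = (4.6 - 0)/(2 - 0) × (4.6 - 4)/(2 - 4) × (4.6 - 6)/(2 - 6) × (4.6 - 8)/(2 - 8) = -0.136850
L_2(4.6) = (4.6 - 0)/(4 - 0) × (4.6 - 2)/(4 - 2) × (4.6 - 6)/(4 - 6) × (4.6 - 8)/(4 - 8) = 0.889525
L_3(4.6) = (4.6 - 0)/(6 - 0) × (4.6 - 2)/(6 - 2) × (4.6 - 4)/(6 - 4) × (4.6 - 8)/(6 - 8) = 0.254150
L_4(4.6) = (4.6 - 0)/(8 - 0) × (4.6 - 2)/(8 - 2) × (4.6 - 4)/(8 - 4) × (4.6 - 6)/(8 - 6) = -0.026162

P(4.6) = (-4)×L_0(4.6) + (-1)×L_1(4.6) + 14×L_2(4.6) + 22×L_3(4.6) + 11×L_4(4.6)
P(4.6) = 17.816362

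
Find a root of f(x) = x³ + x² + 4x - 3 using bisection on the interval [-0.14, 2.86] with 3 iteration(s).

f(x) = x³ + x² + 4x - 3
Initial interval: [-0.14, 2.86]

Iteration 1:
  c_1 = (-0.140000 + 2.860000)/2 = 1.360000
  f(c_1) = f(1.360000) = 6.805056
  f(a) × f(c) < 0, new interval: [-0.140000, 1.360000]
Iteration 2:
  c_2 = (-0.140000 + 1.360000)/2 = 0.610000
  f(c_2) = f(0.610000) = 0.039081
  f(a) × f(c) < 0, new interval: [-0.140000, 0.610000]
Iteration 3:
  c_3 = (-0.140000 + 0.610000)/2 = 0.235000
  f(c_3) = f(0.235000) = -1.991797
  f(a) × f(c) ≥ 0, new interval: [0.235000, 0.610000]

After 3 iteration(s), the approximation is c_3 = 0.235000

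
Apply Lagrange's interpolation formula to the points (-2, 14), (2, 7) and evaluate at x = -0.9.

Lagrange interpolation formula:
P(x) = Σ yᵢ × Lᵢ(x)
where Lᵢ(x) = Π_{j≠i} (x - xⱼ)/(xᵢ - xⱼ)

L_0(-0.9) = (-0.9 - 2)/(-2 - 2) = 0.725000
L_1(-0.9) = (-0.9 - (-2))/(2 - (-2)) = 0.275000

P(-0.9) = 14×L_0(-0.9) + 7×L_1(-0.9)
P(-0.9) = 12.075000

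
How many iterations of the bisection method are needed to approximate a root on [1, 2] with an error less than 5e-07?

We need (b-a)/2^n ≤ 5e-07
(2 - 1)/2^n ≤ 5e-07
1/2^n ≤ 5e-07
2^n ≥ 2000000
n ≥ log₂(2000000) = 20.93
n ≥ 21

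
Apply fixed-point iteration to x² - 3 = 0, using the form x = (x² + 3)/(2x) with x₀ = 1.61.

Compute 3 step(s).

Equation: x² - 3 = 0
Fixed-point form: x = (x² + 3)/(2x)
x₀ = 1.61

x_1 = g(1.610000) = 1.736677
x_2 = g(1.736677) = 1.732057
x_3 = g(1.732057) = 1.732051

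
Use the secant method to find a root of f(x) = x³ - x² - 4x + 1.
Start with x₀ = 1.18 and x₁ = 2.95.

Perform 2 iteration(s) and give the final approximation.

f(x) = x³ - x² - 4x + 1
x₀ = 1.18, x₁ = 2.95

Secant formula: x_{n+1} = x_n - f(x_n)(x_n - x_{n-1})/(f(x_n) - f(x_{n-1}))

Iteration 1:
  f(1.180000) = -3.469368
  f(2.950000) = 6.169875
  x_2 = 2.950000 - 6.169875×(2.950000 - 1.180000)/(6.169875 - (-3.469368))
       = 1.817061
Iteration 2:
  f(2.950000) = 6.169875
  f(1.817061) = -3.570546
  x_3 = 1.817061 - (-3.570546)×(1.817061 - 2.950000)/(-3.570546 - 6.169875)
       = 2.232362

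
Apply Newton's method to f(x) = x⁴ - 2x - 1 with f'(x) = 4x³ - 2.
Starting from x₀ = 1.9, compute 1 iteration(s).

f(x) = x⁴ - 2x - 1
f'(x) = 4x³ - 2
x₀ = 1.9

Newton-Raphson formula: x_{n+1} = x_n - f(x_n)/f'(x_n)

Iteration 1:
  f(1.900000) = 8.232100
  f'(1.900000) = 25.436000
  x_1 = 1.900000 - 8.232100/25.436000 = 1.576360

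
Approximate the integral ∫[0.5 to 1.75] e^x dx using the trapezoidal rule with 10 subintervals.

f(x) = e^x
a = 0.5, b = 1.75, n = 10
h = (b - a)/n = 0.125000

Trapezoidal rule: (h/2)[f(x₀) + 2f(x₁) + 2f(x₂) + ... + f(xₙ)]

x_0 = 0.5000, f(x_0) = 1.648721, coefficient = 1
x_1 = 0.6250, f(x_1) = 1.868246, coefficient = 2
x_2 = 0.7500, f(x_2) = 2.117000, coefficient = 2
x_3 = 0.8750, f(x_3) = 2.398875, coefficient = 2
x_4 = 1.0000, f(x_4) = 2.718282, coefficient = 2
x_5 = 1.1250, f(x_5) = 3.080217, coefficient = 2
x_6 = 1.2500, f(x_6) = 3.490343, coefficient = 2
x_7 = 1.3750, f(x_7) = 3.955077, coefficient = 2
x_8 = 1.5000, f(x_8) = 4.481689, coefficient = 2
x_9 = 1.6250, f(x_9) = 5.078419, coefficient = 2
x_10 = 1.7500, f(x_10) = 5.754603, coefficient = 1

I ≈ (0.125000/2) × 65.779619 = 4.111226
Exact value: 4.105881
Error: 0.005345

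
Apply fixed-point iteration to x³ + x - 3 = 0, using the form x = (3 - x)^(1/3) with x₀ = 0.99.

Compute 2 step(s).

Equation: x³ + x - 3 = 0
Fixed-point form: x = (3 - x)^(1/3)
x₀ = 0.99

x_1 = g(0.990000) = 1.262017
x_2 = g(1.262017) = 1.202306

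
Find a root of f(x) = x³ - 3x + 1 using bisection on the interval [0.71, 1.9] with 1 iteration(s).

f(x) = x³ - 3x + 1
Initial interval: [0.71, 1.9]

Iteration 1:
  c_1 = (0.710000 + 1.900000)/2 = 1.305000
  f(c_1) = f(1.305000) = -0.692552
  f(a) × f(c) ≥ 0, new interval: [1.305000, 1.900000]

After 1 iteration(s), the approximation is c_1 = 1.305000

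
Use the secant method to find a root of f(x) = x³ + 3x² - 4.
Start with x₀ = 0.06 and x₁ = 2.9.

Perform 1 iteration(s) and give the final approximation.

f(x) = x³ + 3x² - 4
x₀ = 0.06, x₁ = 2.9

Secant formula: x_{n+1} = x_n - f(x_n)(x_n - x_{n-1})/(f(x_n) - f(x_{n-1}))

Iteration 1:
  f(0.060000) = -3.988984
  f(2.900000) = 45.619000
  x_2 = 2.900000 - 45.619000×(2.900000 - 0.060000)/(45.619000 - (-3.988984))
       = 0.288365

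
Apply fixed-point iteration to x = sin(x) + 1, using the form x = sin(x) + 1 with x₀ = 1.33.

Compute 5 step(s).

Equation: x = sin(x) + 1
Fixed-point form: x = sin(x) + 1
x₀ = 1.33

x_1 = g(1.330000) = 1.971148
x_2 = g(1.971148) = 1.920924
x_3 = g(1.920924) = 1.939329
x_4 = g(1.939329) = 1.932857
x_5 = g(1.932857) = 1.935169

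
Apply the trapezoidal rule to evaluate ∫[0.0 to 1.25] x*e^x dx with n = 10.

f(x) = x*e^x
a = 0.0, b = 1.25, n = 10
h = (b - a)/n = 0.125000

Trapezoidal rule: (h/2)[f(x₀) + 2f(x₁) + 2f(x₂) + ... + f(xₙ)]

x_0 = 0.0000, f(x_0) = 0.000000, coefficient = 1
x_1 = 0.1250, f(x_1) = 0.141644, coefficient = 2
x_2 = 0.2500, f(x_2) = 0.321006, coefficient = 2
x_3 = 0.3750, f(x_3) = 0.545622, coefficient = 2
x_4 = 0.5000, f(x_4) = 0.824361, coefficient = 2
x_5 = 0.6250, f(x_5) = 1.167654, coefficient = 2
x_6 = 0.7500, f(x_6) = 1.587750, coefficient = 2
x_7 = 0.8750, f(x_7) = 2.099016, coefficient = 2
x_8 = 1.0000, f(x_8) = 2.718282, coefficient = 2
x_9 = 1.1250, f(x_9) = 3.465244, coefficient = 2
x_10 = 1.2500, f(x_10) = 4.362929, coefficient = 1

I ≈ (0.125000/2) × 30.104084 = 1.881505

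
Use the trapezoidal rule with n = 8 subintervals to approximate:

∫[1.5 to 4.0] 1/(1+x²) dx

f(x) = 1/(1+x²)
a = 1.5, b = 4.0, n = 8
h = (b - a)/n = 0.312500

Trapezoidal rule: (h/2)[f(x₀) + 2f(x₁) + 2f(x₂) + ... + f(xₙ)]

x_0 = 1.5000, f(x_0) = 0.307692, coefficient = 1
x_1 = 1.8125, f(x_1) = 0.233364, coefficient = 2
x_2 = 2.1250, f(x_2) = 0.181303, coefficient = 2
x_3 = 2.4375, f(x_3) = 0.144063, coefficient = 2
x_4 = 2.7500, f(x_4) = 0.116788, coefficient = 2
x_5 = 3.0625, f(x_5) = 0.096349, coefficient = 2
x_6 = 3.3750, f(x_6) = 0.080706, coefficient = 2
x_7 = 3.6875, f(x_7) = 0.068504, coefficient = 2
x_8 = 4.0000, f(x_8) = 0.058824, coefficient = 1

I ≈ (0.312500/2) × 2.208671 = 0.345105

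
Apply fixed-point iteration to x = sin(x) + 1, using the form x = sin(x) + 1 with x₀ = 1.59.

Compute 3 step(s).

Equation: x = sin(x) + 1
Fixed-point form: x = sin(x) + 1
x₀ = 1.59

x_1 = g(1.590000) = 1.999816
x_2 = g(1.999816) = 1.909374
x_3 = g(1.909374) = 1.943228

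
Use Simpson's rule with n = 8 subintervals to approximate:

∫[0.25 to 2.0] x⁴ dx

f(x) = x⁴
a = 0.25, b = 2.0, n = 8
h = (b - a)/n = 0.218750

Simpson's rule: (h/3)[f(x₀) + 4f(x₁) + 2f(x₂) + ... + f(xₙ)]

x_0 = 0.2500, f(x_0) = 0.003906, coefficient = 1
x_1 = 0.4688, f(x_1) = 0.048280, coefficient = 4
x_2 = 0.6875, f(x_2) = 0.223404, coefficient = 2
x_3 = 0.9062, f(x_3) = 0.674516, coefficient = 4
x_4 = 1.1250, f(x_4) = 1.601807, coefficient = 2
x_5 = 1.3438, f(x_5) = 3.260423, coefficient = 4
x_6 = 1.5625, f(x_6) = 5.960464, coefficient = 2
x_7 = 1.7812, f(x_7) = 10.066987, coefficient = 4
x_8 = 2.0000, f(x_8) = 16.000000, coefficient = 1

I ≈ (0.218750/3) × 87.776077 = 6.400339
Exact value: 6.399805
Error: 0.000534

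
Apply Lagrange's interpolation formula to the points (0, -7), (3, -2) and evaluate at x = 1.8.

Lagrange interpolation formula:
P(x) = Σ yᵢ × Lᵢ(x)
where Lᵢ(x) = Π_{j≠i} (x - xⱼ)/(xᵢ - xⱼ)

L_0(1.8) = (1.8 - 3)/(0 - 3) = 0.400000
L_1(1.8) = (1.8 - 0)/(3 - 0) = 0.600000

P(1.8) = (-7)×L_0(1.8) + (-2)×L_1(1.8)
P(1.8) = -4.000000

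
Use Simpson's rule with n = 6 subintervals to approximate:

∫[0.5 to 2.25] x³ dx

f(x) = x³
a = 0.5, b = 2.25, n = 6
h = (b - a)/n = 0.291667

Simpson's rule: (h/3)[f(x₀) + 4f(x₁) + 2f(x₂) + ... + f(xₙ)]

x_0 = 0.5000, f(x_0) = 0.125000, coefficient = 1
x_1 = 0.7917, f(x_1) = 0.496166, coefficient = 4
x_2 = 1.0833, f(x_2) = 1.271412, coefficient = 2
x_3 = 1.3750, f(x_3) = 2.599609, coefficient = 4
x_4 = 1.6667, f(x_4) = 4.629630, coefficient = 2
x_5 = 1.9583, f(x_5) = 7.510344, coefficient = 4
x_6 = 2.2500, f(x_6) = 11.390625, coefficient = 1

I ≈ (0.291667/3) × 65.742188 = 6.391602
Exact value: 6.391602
Error: 0.000000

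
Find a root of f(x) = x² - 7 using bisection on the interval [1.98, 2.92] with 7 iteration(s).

f(x) = x² - 7
Initial interval: [1.98, 2.92]

Iteration 1:
  c_1 = (1.980000 + 2.920000)/2 = 2.450000
  f(c_1) = f(2.450000) = -0.997500
  f(a) × f(c) ≥ 0, new interval: [2.450000, 2.920000]
Iteration 2:
  c_2 = (2.450000 + 2.920000)/2 = 2.685000
  f(c_2) = f(2.685000) = 0.209225
  f(a) × f(c) < 0, new interval: [2.450000, 2.685000]
Iteration 3:
  c_3 = (2.450000 + 2.685000)/2 = 2.567500
  f(c_3) = f(2.567500) = -0.407944
  f(a) × f(c) ≥ 0, new interval: [2.567500, 2.685000]
Iteration 4:
  c_4 = (2.567500 + 2.685000)/2 = 2.626250
  f(c_4) = f(2.626250) = -0.102811
  f(a) × f(c) ≥ 0, new interval: [2.626250, 2.685000]
Iteration 5:
  c_5 = (2.626250 + 2.685000)/2 = 2.655625
  f(c_5) = f(2.655625) = 0.052344
  f(a) × f(c) < 0, new interval: [2.626250, 2.655625]
Iteration 6:
  c_6 = (2.626250 + 2.655625)/2 = 2.640937
  f(c_6) = f(2.640937) = -0.025449
  f(a) × f(c) ≥ 0, new interval: [2.640937, 2.655625]
Iteration 7:
  c_7 = (2.640937 + 2.655625)/2 = 2.648281
  f(c_7) = f(2.648281) = 0.013394
  f(a) × f(c) < 0, new interval: [2.640937, 2.648281]

After 7 iteration(s), the approximation is c_7 = 2.648281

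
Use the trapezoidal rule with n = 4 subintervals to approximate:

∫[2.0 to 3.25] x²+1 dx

f(x) = x²+1
a = 2.0, b = 3.25, n = 4
h = (b - a)/n = 0.312500

Trapezoidal rule: (h/2)[f(x₀) + 2f(x₁) + 2f(x₂) + ... + f(xₙ)]

x_0 = 2.0000, f(x_0) = 5.000000, coefficient = 1
x_1 = 2.3125, f(x_1) = 6.347656, coefficient = 2
x_2 = 2.6250, f(x_2) = 7.890625, coefficient = 2
x_3 = 2.9375, f(x_3) = 9.628906, coefficient = 2
x_4 = 3.2500, f(x_4) = 11.562500, coefficient = 1

I ≈ (0.312500/2) × 64.296875 = 10.046387
Exact value: 10.026042
Error: 0.020345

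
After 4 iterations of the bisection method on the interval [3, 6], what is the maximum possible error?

Bisection error bound: |error| ≤ (b-a)/2^n
|error| ≤ (6 - 3)/2^4 = 3/2^4
|error| ≤ 0.1875000000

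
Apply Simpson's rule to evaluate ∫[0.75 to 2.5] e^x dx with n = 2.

f(x) = e^x
a = 0.75, b = 2.5, n = 2
h = (b - a)/n = 0.875000

Simpson's rule: (h/3)[f(x₀) + 4f(x₁) + 2f(x₂) + ... + f(xₙ)]

x_0 = 0.7500, f(x_0) = 2.117000, coefficient = 1
x_1 = 1.6250, f(x_1) = 5.078419, coefficient = 4
x_2 = 2.5000, f(x_2) = 12.182494, coefficient = 1

I ≈ (0.875000/3) × 34.613170 = 10.095508
Exact value: 10.065494
Error: 0.030014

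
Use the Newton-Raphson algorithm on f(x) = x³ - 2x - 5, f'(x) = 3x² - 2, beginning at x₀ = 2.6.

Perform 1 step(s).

f(x) = x³ - 2x - 5
f'(x) = 3x² - 2
x₀ = 2.6

Newton-Raphson formula: x_{n+1} = x_n - f(x_n)/f'(x_n)

Iteration 1:
  f(2.600000) = 7.376000
  f'(2.600000) = 18.280000
  x_1 = 2.600000 - 7.376000/18.280000 = 2.196499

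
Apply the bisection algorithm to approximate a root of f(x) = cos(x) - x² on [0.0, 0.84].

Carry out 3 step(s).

f(x) = cos(x) - x²
Initial interval: [0.0, 0.84]

Iteration 1:
  c_1 = (0.000000 + 0.840000)/2 = 0.420000
  f(c_1) = f(0.420000) = 0.736689
  f(a) × f(c) ≥ 0, new interval: [0.420000, 0.840000]
Iteration 2:
  c_2 = (0.420000 + 0.840000)/2 = 0.630000
  f(c_2) = f(0.630000) = 0.411128
  f(a) × f(c) ≥ 0, new interval: [0.630000, 0.840000]
Iteration 3:
  c_3 = (0.630000 + 0.840000)/2 = 0.735000
  f(c_3) = f(0.735000) = 0.201606
  f(a) × f(c) ≥ 0, new interval: [0.735000, 0.840000]

After 3 iteration(s), the approximation is c_3 = 0.735000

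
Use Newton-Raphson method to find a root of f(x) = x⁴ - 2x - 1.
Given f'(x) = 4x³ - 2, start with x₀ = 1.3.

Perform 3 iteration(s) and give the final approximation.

f(x) = x⁴ - 2x - 1
f'(x) = 4x³ - 2
x₀ = 1.3

Newton-Raphson formula: x_{n+1} = x_n - f(x_n)/f'(x_n)

Iteration 1:
  f(1.300000) = -0.743900
  f'(1.300000) = 6.788000
  x_1 = 1.300000 - (-0.743900)/6.788000 = 1.409590
Iteration 2:
  f(1.409590) = 0.128771
  f'(1.409590) = 9.203116
  x_2 = 1.409590 - 0.128771/9.203116 = 1.395598
Iteration 3:
  f(1.395598) = 0.002319
  f'(1.395598) = 8.872799
  x_3 = 1.395598 - 0.002319/8.872799 = 1.395337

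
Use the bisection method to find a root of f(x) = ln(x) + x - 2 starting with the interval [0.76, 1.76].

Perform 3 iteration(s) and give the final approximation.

f(x) = ln(x) + x - 2
Initial interval: [0.76, 1.76]

Iteration 1:
  c_1 = (0.760000 + 1.760000)/2 = 1.260000
  f(c_1) = f(1.260000) = -0.508888
  f(a) × f(c) ≥ 0, new interval: [1.260000, 1.760000]
Iteration 2:
  c_2 = (1.260000 + 1.760000)/2 = 1.510000
  f(c_2) = f(1.510000) = -0.077890
  f(a) × f(c) ≥ 0, new interval: [1.510000, 1.760000]
Iteration 3:
  c_3 = (1.510000 + 1.760000)/2 = 1.635000
  f(c_3) = f(1.635000) = 0.126643
  f(a) × f(c) < 0, new interval: [1.510000, 1.635000]

After 3 iteration(s), the approximation is c_3 = 1.635000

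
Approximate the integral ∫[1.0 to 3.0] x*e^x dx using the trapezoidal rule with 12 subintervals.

f(x) = x*e^x
a = 1.0, b = 3.0, n = 12
h = (b - a)/n = 0.166667

Trapezoidal rule: (h/2)[f(x₀) + 2f(x₁) + 2f(x₂) + ... + f(xₙ)]

x_0 = 1.0000, f(x_0) = 2.718282, coefficient = 1
x_1 = 1.1667, f(x_1) = 3.746482, coefficient = 2
x_2 = 1.3333, f(x_2) = 5.058224, coefficient = 2
x_3 = 1.5000, f(x_3) = 6.722534, coefficient = 2
x_4 = 1.6667, f(x_4) = 8.824150, coefficient = 2
x_5 = 1.8333, f(x_5) = 11.466952, coefficient = 2
x_6 = 2.0000, f(x_6) = 14.778112, coefficient = 2
x_7 = 2.1667, f(x_7) = 18.913133, coefficient = 2
x_8 = 2.3333, f(x_8) = 24.061937, coefficient = 2
x_9 = 2.5000, f(x_9) = 30.456235, coefficient = 2
x_10 = 2.6667, f(x_10) = 38.378443, coefficient = 2
x_11 = 2.8333, f(x_11) = 48.172446, coefficient = 2
x_12 = 3.0000, f(x_12) = 60.256611, coefficient = 1

I ≈ (0.166667/2) × 484.132188 = 40.344349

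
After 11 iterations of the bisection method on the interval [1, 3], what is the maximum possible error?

Bisection error bound: |error| ≤ (b-a)/2^n
|error| ≤ (3 - 1)/2^11 = 2/2^11
|error| ≤ 0.0009765625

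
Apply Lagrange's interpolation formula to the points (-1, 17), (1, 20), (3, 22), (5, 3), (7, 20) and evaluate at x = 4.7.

Lagrange interpolation formula:
P(x) = Σ yᵢ × Lᵢ(x)
where Lᵢ(x) = Π_{j≠i} (x - xⱼ)/(xᵢ - xⱼ)

L_0(4.7) = (4.7 - 1)/(-1 - 1) × (4.7 - 3)/(-1 - 3) × (4.7 - 5)/(-1 - 5) × (4.7 - 7)/(-1 - 7) = 0.011302
L_1(4.7) = (4.7 - (-1))/(1 - (-1)) × (4.7 - 3)/(1 - 3) × (4.7 - 5)/(1 - 5) × (4.7 - 7)/(1 - 7) = -0.069647
L_2(4.7) = (4.7 - (-1))/(3 - (-1)) × (4.7 - 1)/(3 - 1) × (4.7 - 5)/(3 - 5) × (4.7 - 7)/(3 - 7) = 0.227377
L_3(4.7) = (4.7 - (-1))/(5 - (-1)) × (4.7 - 1)/(5 - 1) × (4.7 - 3)/(5 - 3) × (4.7 - 7)/(5 - 7) = 0.858978
L_4(4.7) = (4.7 - (-1))/(7 - (-1)) × (4.7 - 1)/(7 - 1) × (4.7 - 3)/(7 - 3) × (4.7 - 5)/(7 - 5) = -0.028010

P(4.7) = 17×L_0(4.7) + 20×L_1(4.7) + 22×L_2(4.7) + 3×L_3(4.7) + 20×L_4(4.7)
P(4.7) = 5.818218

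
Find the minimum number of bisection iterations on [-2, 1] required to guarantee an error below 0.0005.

We need (b-a)/2^n ≤ 0.0005
(1 - (-2))/2^n ≤ 0.0005
3/2^n ≤ 0.0005
2^n ≥ 6000
n ≥ log₂(6000) = 12.55
n ≥ 13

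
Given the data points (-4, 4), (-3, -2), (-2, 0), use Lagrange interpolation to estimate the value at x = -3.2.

Lagrange interpolation formula:
P(x) = Σ yᵢ × Lᵢ(x)
where Lᵢ(x) = Π_{j≠i} (x - xⱼ)/(xᵢ - xⱼ)

L_0(-3.2) = (-3.2 - (-3))/(-4 - (-3)) × (-3.2 - (-2))/(-4 - (-2)) = 0.120000
L_1(-3.2) = (-3.2 - (-4))/(-3 - (-4)) × (-3.2 - (-2))/(-3 - (-2)) = 0.960000
L_2(-3.2) = (-3.2 - (-4))/(-2 - (-4)) × (-3.2 - (-3))/(-2 - (-3)) = -0.080000

P(-3.2) = 4×L_0(-3.2) + (-2)×L_1(-3.2) + 0×L_2(-3.2)
P(-3.2) = -1.440000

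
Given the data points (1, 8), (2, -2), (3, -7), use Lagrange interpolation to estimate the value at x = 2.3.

Lagrange interpolation formula:
P(x) = Σ yᵢ × Lᵢ(x)
where Lᵢ(x) = Π_{j≠i} (x - xⱼ)/(xᵢ - xⱼ)

L_0(2.3) = (2.3 - 2)/(1 - 2) × (2.3 - 3)/(1 - 3) = -0.105000
L_1(2.3) = (2.3 - 1)/(2 - 1) × (2.3 - 3)/(2 - 3) = 0.910000
L_2(2.3) = (2.3 - 1)/(3 - 1) × (2.3 - 2)/(3 - 2) = 0.195000

P(2.3) = 8×L_0(2.3) + (-2)×L_1(2.3) + (-7)×L_2(2.3)
P(2.3) = -4.025000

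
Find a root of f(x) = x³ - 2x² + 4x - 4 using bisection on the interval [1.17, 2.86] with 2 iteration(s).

f(x) = x³ - 2x² + 4x - 4
Initial interval: [1.17, 2.86]

Iteration 1:
  c_1 = (1.170000 + 2.860000)/2 = 2.015000
  f(c_1) = f(2.015000) = 4.120903
  f(a) × f(c) < 0, new interval: [1.170000, 2.015000]
Iteration 2:
  c_2 = (1.170000 + 2.015000)/2 = 1.592500
  f(c_2) = f(1.592500) = 1.336557
  f(a) × f(c) < 0, new interval: [1.170000, 1.592500]

After 2 iteration(s), the approximation is c_2 = 1.592500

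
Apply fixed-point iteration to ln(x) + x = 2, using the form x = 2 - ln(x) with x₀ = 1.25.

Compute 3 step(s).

Equation: ln(x) + x = 2
Fixed-point form: x = 2 - ln(x)
x₀ = 1.25

x_1 = g(1.250000) = 1.776856
x_2 = g(1.776856) = 1.425154
x_3 = g(1.425154) = 1.645720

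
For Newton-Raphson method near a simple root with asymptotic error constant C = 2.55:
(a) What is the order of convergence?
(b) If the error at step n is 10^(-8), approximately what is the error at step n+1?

(a) Newton-Raphson has quadratic (order 2) convergence near simple roots.
    This means |e_{n+1}| ≈ C|e_n|².

(b) With |e_n| = 10^(-8) and C = 2.55:
    |e_{n+1}| ≈ 2.55 × (10^(-8))² = 2.55 × 10^(-16)

(a) 2 (quadratic); (b) |e_{n+1}| ≈ 2.550e-16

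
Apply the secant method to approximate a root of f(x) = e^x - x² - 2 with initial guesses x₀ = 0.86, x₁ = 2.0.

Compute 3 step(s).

f(x) = e^x - x² - 2
x₀ = 0.86, x₁ = 2.0

Secant formula: x_{n+1} = x_n - f(x_n)(x_n - x_{n-1})/(f(x_n) - f(x_{n-1}))

Iteration 1:
  f(0.860000) = -0.376439
  f(2.000000) = 1.389056
  x_2 = 2.000000 - 1.389056×(2.000000 - 0.860000)/(1.389056 - (-0.376439))
       = 1.103071
Iteration 2:
  f(2.000000) = 1.389056
  f(1.103071) = -0.203360
  x_3 = 1.103071 - (-0.203360)×(1.103071 - 2.000000)/(-0.203360 - 1.389056)
       = 1.217613
Iteration 3:
  f(1.103071) = -0.203360
  f(1.217613) = -0.103469
  x_4 = 1.217613 - (-0.103469)×(1.217613 - 1.103071)/(-0.103469 - (-0.203360))
       = 1.336259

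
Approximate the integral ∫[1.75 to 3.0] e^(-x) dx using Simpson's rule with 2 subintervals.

f(x) = e^(-x)
a = 1.75, b = 3.0, n = 2
h = (b - a)/n = 0.625000

Simpson's rule: (h/3)[f(x₀) + 4f(x₁) + 2f(x₂) + ... + f(xₙ)]

x_0 = 1.7500, f(x_0) = 0.173774, coefficient = 1
x_1 = 2.3750, f(x_1) = 0.093014, coefficient = 4
x_2 = 3.0000, f(x_2) = 0.049787, coefficient = 1

I ≈ (0.625000/3) × 0.595619 = 0.124087
Exact value: 0.123987
Error: 0.000100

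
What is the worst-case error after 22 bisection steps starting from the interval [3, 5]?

Bisection error bound: |error| ≤ (b-a)/2^n
|error| ≤ (5 - 3)/2^22 = 2/2^22
|error| ≤ 0.0000004768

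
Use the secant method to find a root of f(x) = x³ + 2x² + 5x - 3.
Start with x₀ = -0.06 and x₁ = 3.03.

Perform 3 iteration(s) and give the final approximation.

f(x) = x³ + 2x² + 5x - 3
x₀ = -0.06, x₁ = 3.03

Secant formula: x_{n+1} = x_n - f(x_n)(x_n - x_{n-1})/(f(x_n) - f(x_{n-1}))

Iteration 1:
  f(-0.060000) = -3.293016
  f(3.030000) = 58.329927
  x_2 = 3.030000 - 58.329927×(3.030000 - (-0.060000))/(58.329927 - (-3.293016))
       = 0.105124
Iteration 2:
  f(3.030000) = 58.329927
  f(0.105124) = -2.451117
  x_3 = 0.105124 - (-2.451117)×(0.105124 - 3.030000)/(-2.451117 - 58.329927)
       = 0.223075
Iteration 3:
  f(0.105124) = -2.451117
  f(0.223075) = -1.773997
  x_4 = 0.223075 - (-1.773997)×(0.223075 - 0.105124)/(-1.773997 - (-2.451117))
       = 0.532098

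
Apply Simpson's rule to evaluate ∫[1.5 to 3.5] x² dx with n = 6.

f(x) = x²
a = 1.5, b = 3.5, n = 6
h = (b - a)/n = 0.333333

Simpson's rule: (h/3)[f(x₀) + 4f(x₁) + 2f(x₂) + ... + f(xₙ)]

x_0 = 1.5000, f(x_0) = 2.250000, coefficient = 1
x_1 = 1.8333, f(x_1) = 3.361111, coefficient = 4
x_2 = 2.1667, f(x_2) = 4.694444, coefficient = 2
x_3 = 2.5000, f(x_3) = 6.250000, coefficient = 4
x_4 = 2.8333, f(x_4) = 8.027778, coefficient = 2
x_5 = 3.1667, f(x_5) = 10.027778, coefficient = 4
x_6 = 3.5000, f(x_6) = 12.250000, coefficient = 1

I ≈ (0.333333/3) × 118.500000 = 13.166667
Exact value: 13.166667
Error: 0.000000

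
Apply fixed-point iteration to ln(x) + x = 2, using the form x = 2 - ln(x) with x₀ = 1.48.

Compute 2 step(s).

Equation: ln(x) + x = 2
Fixed-point form: x = 2 - ln(x)
x₀ = 1.48

x_1 = g(1.480000) = 1.607958
x_2 = g(1.607958) = 1.525035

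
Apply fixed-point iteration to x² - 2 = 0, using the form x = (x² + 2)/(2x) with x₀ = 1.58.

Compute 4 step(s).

Equation: x² - 2 = 0
Fixed-point form: x = (x² + 2)/(2x)
x₀ = 1.58

x_1 = g(1.580000) = 1.422911
x_2 = g(1.422911) = 1.414240
x_3 = g(1.414240) = 1.414214
x_4 = g(1.414214) = 1.414214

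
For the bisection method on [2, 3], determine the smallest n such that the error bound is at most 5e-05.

We need (b-a)/2^n ≤ 5e-05
(3 - 2)/2^n ≤ 5e-05
1/2^n ≤ 5e-05
2^n ≥ 20000
n ≥ log₂(20000) = 14.29
n ≥ 15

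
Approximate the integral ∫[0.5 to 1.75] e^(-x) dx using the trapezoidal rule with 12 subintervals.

f(x) = e^(-x)
a = 0.5, b = 1.75, n = 12
h = (b - a)/n = 0.104167

Trapezoidal rule: (h/2)[f(x₀) + 2f(x₁) + 2f(x₂) + ... + f(xₙ)]

x_0 = 0.5000, f(x_0) = 0.606531, coefficient = 1
x_1 = 0.6042, f(x_1) = 0.546530, coefficient = 2
x_2 = 0.7083, f(x_2) = 0.492464, coefficient = 2
x_3 = 0.8125, f(x_3) = 0.443747, coefficient = 2
x_4 = 0.9167, f(x_4) = 0.399850, coefficient = 2
x_5 = 1.0208, f(x_5) = 0.360295, coefficient = 2
x_6 = 1.1250, f(x_6) = 0.324652, coefficient = 2
x_7 = 1.2292, f(x_7) = 0.292536, coefficient = 2
x_8 = 1.3333, f(x_8) = 0.263597, coefficient = 2
x_9 = 1.4375, f(x_9) = 0.237521, coefficient = 2
x_10 = 1.5417, f(x_10) = 0.214024, coefficient = 2
x_11 = 1.6458, f(x_11) = 0.192852, coefficient = 2
x_12 = 1.7500, f(x_12) = 0.173774, coefficient = 1

I ≈ (0.104167/2) × 8.316441 = 0.433148
Exact value: 0.432757
Error: 0.000391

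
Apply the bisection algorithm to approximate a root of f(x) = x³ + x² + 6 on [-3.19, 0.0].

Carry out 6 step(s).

f(x) = x³ + x² + 6
Initial interval: [-3.19, 0.0]

Iteration 1:
  c_1 = (-3.190000 + 0.000000)/2 = -1.595000
  f(c_1) = f(-1.595000) = 4.486305
  f(a) × f(c) < 0, new interval: [-3.190000, -1.595000]
Iteration 2:
  c_2 = (-3.190000 + (-1.595000))/2 = -2.392500
  f(c_2) = f(-2.392500) = -1.970748
  f(a) × f(c) ≥ 0, new interval: [-2.392500, -1.595000]
Iteration 3:
  c_3 = (-2.392500 + (-1.595000))/2 = -1.993750
  f(c_3) = f(-1.993750) = 2.049805
  f(a) × f(c) < 0, new interval: [-2.392500, -1.993750]
Iteration 4:
  c_4 = (-2.392500 + (-1.993750))/2 = -2.193125
  f(c_4) = f(-2.193125) = 0.261311
  f(a) × f(c) < 0, new interval: [-2.392500, -2.193125]
Iteration 5:
  c_5 = (-2.392500 + (-2.193125))/2 = -2.292813
  f(c_5) = f(-2.292813) = -0.796301
  f(a) × f(c) ≥ 0, new interval: [-2.292813, -2.193125]
Iteration 6:
  c_6 = (-2.292813 + (-2.193125))/2 = -2.242969
  f(c_6) = f(-2.242969) = -0.253262
  f(a) × f(c) ≥ 0, new interval: [-2.242969, -2.193125]

After 6 iteration(s), the approximation is c_6 = -2.242969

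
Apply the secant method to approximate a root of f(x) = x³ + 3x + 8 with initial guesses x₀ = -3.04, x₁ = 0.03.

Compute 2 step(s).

f(x) = x³ + 3x + 8
x₀ = -3.04, x₁ = 0.03

Secant formula: x_{n+1} = x_n - f(x_n)(x_n - x_{n-1})/(f(x_n) - f(x_{n-1}))

Iteration 1:
  f(-3.040000) = -29.214464
  f(0.030000) = 8.090027
  x_2 = 0.030000 - 8.090027×(0.030000 - (-3.040000))/(8.090027 - (-29.214464))
       = -0.635775
Iteration 2:
  f(0.030000) = 8.090027
  f(-0.635775) = 5.835690
  x_3 = -0.635775 - 5.835690×(-0.635775 - 0.030000)/(5.835690 - 8.090027)
       = -2.359232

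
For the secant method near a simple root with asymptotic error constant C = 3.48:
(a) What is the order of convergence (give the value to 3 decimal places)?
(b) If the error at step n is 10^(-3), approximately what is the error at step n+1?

(a) Secant method has superlinear convergence with order φ = (1+√5)/2 ≈ 1.618.
    This means |e_{n+1}| ≈ C|e_n|^1.618.

(b) With |e_n| = 10^(-3) and C = 3.48:
    |e_{n+1}| ≈ 3.48 × (10^(-3))^1.618 = 3.48 × 10^(-4.85)

(a) ≈ 1.618 (golden ratio); (b) |e_{n+1}| ≈ 4.869e-05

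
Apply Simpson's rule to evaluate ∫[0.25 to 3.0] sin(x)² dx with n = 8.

f(x) = sin(x)²
a = 0.25, b = 3.0, n = 8
h = (b - a)/n = 0.343750

Simpson's rule: (h/3)[f(x₀) + 4f(x₁) + 2f(x₂) + ... + f(xₙ)]

x_0 = 0.2500, f(x_0) = 0.061209, coefficient = 1
x_1 = 0.5938, f(x_1) = 0.313010, coefficient = 4
x_2 = 0.9375, f(x_2) = 0.649767, coefficient = 2
x_3 = 1.2812, f(x_3) = 0.918480, coefficient = 4
x_4 = 1.6250, f(x_4) = 0.997065, coefficient = 2
x_5 = 1.9688, f(x_5) = 0.849818, coefficient = 4
x_6 = 2.3125, f(x_6) = 0.543639, coefficient = 2
x_7 = 2.6562, f(x_7) = 0.217633, coefficient = 4
x_8 = 3.0000, f(x_8) = 0.019915, coefficient = 1

I ≈ (0.343750/3) × 13.657830 = 1.564960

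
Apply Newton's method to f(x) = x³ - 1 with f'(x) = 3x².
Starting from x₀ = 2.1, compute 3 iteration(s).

f(x) = x³ - 1
f'(x) = 3x²
x₀ = 2.1

Newton-Raphson formula: x_{n+1} = x_n - f(x_n)/f'(x_n)

Iteration 1:
  f(2.100000) = 8.261000
  f'(2.100000) = 13.230000
  x_1 = 2.100000 - 8.261000/13.230000 = 1.475586
Iteration 2:
  f(1.475586) = 2.212872
  f'(1.475586) = 6.532060
  x_2 = 1.475586 - 2.212872/6.532060 = 1.136815
Iteration 3:
  f(1.136815) = 0.469161
  f'(1.136815) = 3.877044
  x_3 = 1.136815 - 0.469161/3.877044 = 1.015805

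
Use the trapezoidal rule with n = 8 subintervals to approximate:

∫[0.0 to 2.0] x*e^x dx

f(x) = x*e^x
a = 0.0, b = 2.0, n = 8
h = (b - a)/n = 0.250000

Trapezoidal rule: (h/2)[f(x₀) + 2f(x₁) + 2f(x₂) + ... + f(xₙ)]

x_0 = 0.0000, f(x_0) = 0.000000, coefficient = 1
x_1 = 0.2500, f(x_1) = 0.321006, coefficient = 2
x_2 = 0.5000, f(x_2) = 0.824361, coefficient = 2
x_3 = 0.7500, f(x_3) = 1.587750, coefficient = 2
x_4 = 1.0000, f(x_4) = 2.718282, coefficient = 2
x_5 = 1.2500, f(x_5) = 4.362929, coefficient = 2
x_6 = 1.5000, f(x_6) = 6.722534, coefficient = 2
x_7 = 1.7500, f(x_7) = 10.070555, coefficient = 2
x_8 = 2.0000, f(x_8) = 14.778112, coefficient = 1

I ≈ (0.250000/2) × 67.992944 = 8.499118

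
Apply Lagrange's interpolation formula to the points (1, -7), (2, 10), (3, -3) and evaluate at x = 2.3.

Lagrange interpolation formula:
P(x) = Σ yᵢ × Lᵢ(x)
where Lᵢ(x) = Π_{j≠i} (x - xⱼ)/(xᵢ - xⱼ)

L_0(2.3) = (2.3 - 2)/(1 - 2) × (2.3 - 3)/(1 - 3) = -0.105000
L_1(2.3) = (2.3 - 1)/(2 - 1) × (2.3 - 3)/(2 - 3) = 0.910000
L_2(2.3) = (2.3 - 1)/(3 - 1) × (2.3 - 2)/(3 - 2) = 0.195000

P(2.3) = (-7)×L_0(2.3) + 10×L_1(2.3) + (-3)×L_2(2.3)
P(2.3) = 9.250000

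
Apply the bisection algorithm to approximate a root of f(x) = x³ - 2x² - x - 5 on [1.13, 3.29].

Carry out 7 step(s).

f(x) = x³ - 2x² - x - 5
Initial interval: [1.13, 3.29]

Iteration 1:
  c_1 = (1.130000 + 3.290000)/2 = 2.210000
  f(c_1) = f(2.210000) = -6.184339
  f(a) × f(c) ≥ 0, new interval: [2.210000, 3.290000]
Iteration 2:
  c_2 = (2.210000 + 3.290000)/2 = 2.750000
  f(c_2) = f(2.750000) = -2.078125
  f(a) × f(c) ≥ 0, new interval: [2.750000, 3.290000]
Iteration 3:
  c_3 = (2.750000 + 3.290000)/2 = 3.020000
  f(c_3) = f(3.020000) = 1.282808
  f(a) × f(c) < 0, new interval: [2.750000, 3.020000]
Iteration 4:
  c_4 = (2.750000 + 3.020000)/2 = 2.885000
  f(c_4) = f(2.885000) = -0.518946
  f(a) × f(c) ≥ 0, new interval: [2.885000, 3.020000]
Iteration 5:
  c_5 = (2.885000 + 3.020000)/2 = 2.952500
  f(c_5) = f(2.952500) = 0.350687
  f(a) × f(c) < 0, new interval: [2.885000, 2.952500]
Iteration 6:
  c_6 = (2.885000 + 2.952500)/2 = 2.918750
  f(c_6) = f(2.918750) = -0.091825
  f(a) × f(c) ≥ 0, new interval: [2.918750, 2.952500]
Iteration 7:
  c_7 = (2.918750 + 2.952500)/2 = 2.935625
  f(c_7) = f(2.935625) = 0.127492
  f(a) × f(c) < 0, new interval: [2.918750, 2.935625]

After 7 iteration(s), the approximation is c_7 = 2.935625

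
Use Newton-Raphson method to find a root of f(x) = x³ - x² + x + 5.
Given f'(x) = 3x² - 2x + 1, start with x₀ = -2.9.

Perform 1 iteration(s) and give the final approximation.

f(x) = x³ - x² + x + 5
f'(x) = 3x² - 2x + 1
x₀ = -2.9

Newton-Raphson formula: x_{n+1} = x_n - f(x_n)/f'(x_n)

Iteration 1:
  f(-2.900000) = -30.699000
  f'(-2.900000) = 32.030000
  x_1 = -2.900000 - (-30.699000)/32.030000 = -1.941555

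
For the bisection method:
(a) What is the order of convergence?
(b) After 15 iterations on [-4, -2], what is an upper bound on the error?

(a) Bisection has linear (order 1) convergence; the error is halved each step.

(b) Error bound = (b-a)/2^n = (-2 - (-4))/2^{15}
    = 2/2^{15}

(a) 1 (linear); (b) error ≤ 6.10e-05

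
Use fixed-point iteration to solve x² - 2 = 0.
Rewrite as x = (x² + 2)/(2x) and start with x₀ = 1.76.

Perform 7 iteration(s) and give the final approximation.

Equation: x² - 2 = 0
Fixed-point form: x = (x² + 2)/(2x)
x₀ = 1.76

x_1 = g(1.760000) = 1.448182
x_2 = g(1.448182) = 1.414612
x_3 = g(1.414612) = 1.414214
x_4 = g(1.414214) = 1.414214
x_5 = g(1.414214) = 1.414214
x_6 = g(1.414214) = 1.414214
x_7 = g(1.414214) = 1.414214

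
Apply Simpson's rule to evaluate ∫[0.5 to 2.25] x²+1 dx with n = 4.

f(x) = x²+1
a = 0.5, b = 2.25, n = 4
h = (b - a)/n = 0.437500

Simpson's rule: (h/3)[f(x₀) + 4f(x₁) + 2f(x₂) + ... + f(xₙ)]

x_0 = 0.5000, f(x_0) = 1.250000, coefficient = 1
x_1 = 0.9375, f(x_1) = 1.878906, coefficient = 4
x_2 = 1.3750, f(x_2) = 2.890625, coefficient = 2
x_3 = 1.8125, f(x_3) = 4.285156, coefficient = 4
x_4 = 2.2500, f(x_4) = 6.062500, coefficient = 1

I ≈ (0.437500/3) × 37.750000 = 5.505208
Exact value: 5.505208
Error: 0.000000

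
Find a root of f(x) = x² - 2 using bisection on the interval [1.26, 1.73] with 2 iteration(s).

f(x) = x² - 2
Initial interval: [1.26, 1.73]

Iteration 1:
  c_1 = (1.260000 + 1.730000)/2 = 1.495000
  f(c_1) = f(1.495000) = 0.235025
  f(a) × f(c) < 0, new interval: [1.260000, 1.495000]
Iteration 2:
  c_2 = (1.260000 + 1.495000)/2 = 1.377500
  f(c_2) = f(1.377500) = -0.102494
  f(a) × f(c) ≥ 0, new interval: [1.377500, 1.495000]

After 2 iteration(s), the approximation is c_2 = 1.377500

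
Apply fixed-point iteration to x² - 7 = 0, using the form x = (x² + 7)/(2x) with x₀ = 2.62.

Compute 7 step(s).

Equation: x² - 7 = 0
Fixed-point form: x = (x² + 7)/(2x)
x₀ = 2.62

x_1 = g(2.620000) = 2.645878
x_2 = g(2.645878) = 2.645751
x_3 = g(2.645751) = 2.645751
x_4 = g(2.645751) = 2.645751
x_5 = g(2.645751) = 2.645751
x_6 = g(2.645751) = 2.645751
x_7 = g(2.645751) = 2.645751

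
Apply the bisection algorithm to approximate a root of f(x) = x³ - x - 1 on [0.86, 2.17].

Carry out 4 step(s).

f(x) = x³ - x - 1
Initial interval: [0.86, 2.17]

Iteration 1:
  c_1 = (0.860000 + 2.170000)/2 = 1.515000
  f(c_1) = f(1.515000) = 0.962266
  f(a) × f(c) < 0, new interval: [0.860000, 1.515000]
Iteration 2:
  c_2 = (0.860000 + 1.515000)/2 = 1.187500
  f(c_2) = f(1.187500) = -0.512939
  f(a) × f(c) ≥ 0, new interval: [1.187500, 1.515000]
Iteration 3:
  c_3 = (1.187500 + 1.515000)/2 = 1.351250
  f(c_3) = f(1.351250) = 0.115966
  f(a) × f(c) < 0, new interval: [1.187500, 1.351250]
Iteration 4:
  c_4 = (1.187500 + 1.351250)/2 = 1.269375
  f(c_4) = f(1.269375) = -0.224015
  f(a) × f(c) ≥ 0, new interval: [1.269375, 1.351250]

After 4 iteration(s), the approximation is c_4 = 1.269375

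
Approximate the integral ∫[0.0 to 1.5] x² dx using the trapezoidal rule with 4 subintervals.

f(x) = x²
a = 0.0, b = 1.5, n = 4
h = (b - a)/n = 0.375000

Trapezoidal rule: (h/2)[f(x₀) + 2f(x₁) + 2f(x₂) + ... + f(xₙ)]

x_0 = 0.0000, f(x_0) = 0.000000, coefficient = 1
x_1 = 0.3750, f(x_1) = 0.140625, coefficient = 2
x_2 = 0.7500, f(x_2) = 0.562500, coefficient = 2
x_3 = 1.1250, f(x_3) = 1.265625, coefficient = 2
x_4 = 1.5000, f(x_4) = 2.250000, coefficient = 1

I ≈ (0.375000/2) × 6.187500 = 1.160156
Exact value: 1.125000
Error: 0.035156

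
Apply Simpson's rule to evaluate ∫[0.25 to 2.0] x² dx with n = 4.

f(x) = x²
a = 0.25, b = 2.0, n = 4
h = (b - a)/n = 0.437500

Simpson's rule: (h/3)[f(x₀) + 4f(x₁) + 2f(x₂) + ... + f(xₙ)]

x_0 = 0.2500, f(x_0) = 0.062500, coefficient = 1
x_1 = 0.6875, f(x_1) = 0.472656, coefficient = 4
x_2 = 1.1250, f(x_2) = 1.265625, coefficient = 2
x_3 = 1.5625, f(x_3) = 2.441406, coefficient = 4
x_4 = 2.0000, f(x_4) = 4.000000, coefficient = 1

I ≈ (0.437500/3) × 18.250000 = 2.661458
Exact value: 2.661458
Error: 0.000000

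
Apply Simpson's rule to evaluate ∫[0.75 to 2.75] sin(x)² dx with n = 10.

f(x) = sin(x)²
a = 0.75, b = 2.75, n = 10
h = (b - a)/n = 0.200000

Simpson's rule: (h/3)[f(x₀) + 4f(x₁) + 2f(x₂) + ... + f(xₙ)]

x_0 = 0.7500, f(x_0) = 0.464631, coefficient = 1
x_1 = 0.9500, f(x_1) = 0.661645, coefficient = 4
x_2 = 1.1500, f(x_2) = 0.833138, coefficient = 2
x_3 = 1.3500, f(x_3) = 0.952036, coefficient = 4
x_4 = 1.5500, f(x_4) = 0.999568, coefficient = 2
x_5 = 1.7500, f(x_5) = 0.968228, coefficient = 4
x_6 = 1.9500, f(x_6) = 0.862966, coefficient = 2
x_7 = 2.1500, f(x_7) = 0.700400, coefficient = 4
x_8 = 2.3500, f(x_8) = 0.506194, coefficient = 2
x_9 = 2.5500, f(x_9) = 0.311011, coefficient = 4
x_10 = 2.7500, f(x_10) = 0.145665, coefficient = 1

I ≈ (0.200000/3) × 21.387308 = 1.425821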